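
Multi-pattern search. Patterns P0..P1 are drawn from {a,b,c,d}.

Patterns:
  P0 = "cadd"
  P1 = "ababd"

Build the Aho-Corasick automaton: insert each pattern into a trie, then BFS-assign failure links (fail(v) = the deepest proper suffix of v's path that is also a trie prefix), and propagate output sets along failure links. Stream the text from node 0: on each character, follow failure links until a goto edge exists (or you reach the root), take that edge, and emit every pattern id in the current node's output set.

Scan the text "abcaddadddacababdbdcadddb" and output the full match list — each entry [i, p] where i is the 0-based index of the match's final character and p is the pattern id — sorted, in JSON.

Construct AC machine:
Trie (insert patterns):
  n0 'ε': a→5 c→1
  n1 'c': a→2
  n2 'ca': d→3
  n3 'cad': d→4
  n4 'cadd': ·  [P0 ends]
  n5 'a': b→6
  n6 'ab': a→7
  n7 'aba': b→8
  n8 'abab': d→9
  n9 'ababd': ·  [P1 ends]

BFS fail/out derivation:
  fail(1) 'c': from fail(0)=0 chase 'c': 0 ⇒ 0;  out=∅∪out(0)=∅
  fail(5) 'a': from fail(0)=0 chase 'a': 0 ⇒ 0;  out=∅∪out(0)=∅
  fail(2) 'ca': from fail(1)=0 chase 'a': 0 ⇒ 5;  out=∅∪out(5)=∅
  fail(6) 'ab': from fail(5)=0 chase 'b': 0 ⇒ 0;  out=∅∪out(0)=∅
  fail(3) 'cad': from fail(2)=5 chase 'd': 5→0 ⇒ 0;  out=∅∪out(0)=∅
  fail(7) 'aba': from fail(6)=0 chase 'a': 0 ⇒ 5;  out=∅∪out(5)=∅
  fail(4) 'cadd': from fail(3)=0 chase 'd': 0 ⇒ 0;  out={0}∪out(0)={0}
  fail(8) 'abab': from fail(7)=5 chase 'b': 5 ⇒ 6;  out=∅∪out(6)=∅
  fail(9) 'ababd': from fail(8)=6 chase 'd': 6→0 ⇒ 0;  out={1}∪out(0)={1}

Run:
pos 0 'a': at 5
pos 1 'b': at 6
pos 2 'c': at 1 (via fail)
pos 3 'a': at 2
pos 4 'd': at 3
pos 5 'd': at 4  → match P0@[2:5]
pos 6 'a': at 5 (via fail)
pos 7 'd': at 0 (via fail)
pos 8 'd': at 0
pos 9 'd': at 0
pos 10 'a': at 5
pos 11 'c': at 1 (via fail)
pos 12 'a': at 2
pos 13 'b': at 6 (via fail)
pos 14 'a': at 7
pos 15 'b': at 8
pos 16 'd': at 9  → match P1@[12:16]
pos 17 'b': at 0 (via fail)
pos 18 'd': at 0
pos 19 'c': at 1
pos 20 'a': at 2
pos 21 'd': at 3
pos 22 'd': at 4  → match P0@[19:22]
pos 23 'd': at 0 (via fail)
pos 24 'b': at 0

Matches: [[5,0],[16,1],[22,0]]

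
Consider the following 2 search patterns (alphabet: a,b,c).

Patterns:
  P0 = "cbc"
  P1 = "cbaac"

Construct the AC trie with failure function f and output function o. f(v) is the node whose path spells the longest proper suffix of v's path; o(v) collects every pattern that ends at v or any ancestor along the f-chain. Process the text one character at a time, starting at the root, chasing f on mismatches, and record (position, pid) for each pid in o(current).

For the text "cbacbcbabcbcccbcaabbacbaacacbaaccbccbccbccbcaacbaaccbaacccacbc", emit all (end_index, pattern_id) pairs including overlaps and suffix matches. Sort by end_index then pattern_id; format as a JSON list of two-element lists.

Build automaton:
Trie (insert patterns):
  n0 'ε': c→1
  n1 'c': b→2
  n2 'cb': a→4 c→3
  n3 'cbc': ·  [P0 ends]
  n4 'cba': a→5
  n5 'cbaa': c→6
  n6 'cbaac': ·  [P1 ends]

BFS fail/out derivation:
  n1('c'): parent n0 fail=0; on 'c' 0 → fail=0;  out ∅∪∅=∅
  n2('cb'): parent n1 fail=0; on 'b' 0 → fail=0;  out ∅∪∅=∅
  n3('cbc'): parent n2 fail=0; on 'c' 0 → fail=1;  out {0}∪∅={0}
  n4('cba'): parent n2 fail=0; on 'a' 0 → fail=0;  out ∅∪∅=∅
  n5('cbaa'): parent n4 fail=0; on 'a' 0 → fail=0;  out ∅∪∅=∅
  n6('cbaac'): parent n5 fail=0; on 'c' 0 → fail=1;  out {1}∪∅={1}

Text stream:
i=0 'c': node 0→1
i=1 'b': node 1→2
i=2 'a': node 2→4
i=3 'c': node 4→1 (via fail)
i=4 'b': node 1→2
i=5 'c': node 2→3  emit P0@[3:5]
i=6 'b': node 3→2 (via fail)
i=7 'a': node 2→4
i=8 'b': node 4→0 (via fail)
i=9 'c': node 0→1
i=10 'b': node 1→2
i=11 'c': node 2→3  emit P0@[9:11]
i=12 'c': node 3→1 (via fail)
i=13 'c': node 1→1 (via fail)
i=14 'b': node 1→2
i=15 'c': node 2→3  emit P0@[13:15]
i=16 'a': node 3→0 (via fail)
i=17 'a': node 0→0
i=18 'b': node 0→0
i=19 'b': node 0→0
i=20 'a': node 0→0
i=21 'c': node 0→1
i=22 'b': node 1→2
i=23 'a': node 2→4
i=24 'a': node 4→5
i=25 'c': node 5→6  emit P1@[21:25]
i=26 'a': node 6→0 (via fail)
i=27 'c': node 0→1
i=28 'b': node 1→2
i=29 'a': node 2→4
i=30 'a': node 4→5
i=31 'c': node 5→6  emit P1@[27:31]
i=32 'c': node 6→1 (via fail)
i=33 'b': node 1→2
i=34 'c': node 2→3  emit P0@[32:34]
i=35 'c': node 3→1 (via fail)
i=36 'b': node 1→2
i=37 'c': node 2→3  emit P0@[35:37]
i=38 'c': node 3→1 (via fail)
i=39 'b': node 1→2
i=40 'c': node 2→3  emit P0@[38:40]
i=41 'c': node 3→1 (via fail)
i=42 'b': node 1→2
i=43 'c': node 2→3  emit P0@[41:43]
i=44 'a': node 3→0 (via fail)
i=45 'a': node 0→0
i=46 'c': node 0→1
i=47 'b': node 1→2
i=48 'a': node 2→4
i=49 'a': node 4→5
i=50 'c': node 5→6  emit P1@[46:50]
i=51 'c': node 6→1 (via fail)
i=52 'b': node 1→2
i=53 'a': node 2→4
i=54 'a': node 4→5
i=55 'c': node 5→6  emit P1@[51:55]
i=56 'c': node 6→1 (via fail)
i=57 'c': node 1→1 (via fail)
i=58 'a': node 1→0 (via fail)
i=59 'c': node 0→1
i=60 'b': node 1→2
i=61 'c': node 2→3  emit P0@[59:61]

Result: [[5,0],[11,0],[15,0],[25,1],[31,1],[34,0],[37,0],[40,0],[43,0],[50,1],[55,1],[61,0]]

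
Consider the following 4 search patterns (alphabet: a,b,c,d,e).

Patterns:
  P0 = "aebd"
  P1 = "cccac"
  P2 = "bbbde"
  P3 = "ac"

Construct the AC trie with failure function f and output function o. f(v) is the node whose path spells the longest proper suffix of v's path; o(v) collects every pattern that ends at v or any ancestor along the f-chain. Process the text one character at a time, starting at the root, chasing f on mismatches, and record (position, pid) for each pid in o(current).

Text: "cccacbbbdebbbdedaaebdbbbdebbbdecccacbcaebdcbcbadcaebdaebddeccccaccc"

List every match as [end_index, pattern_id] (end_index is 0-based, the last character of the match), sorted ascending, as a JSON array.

Construct AC machine:
Trie (insert patterns):
  0='ε' goto a→1 b→10 c→5
  1='a' goto c→15 e→2
  2='ae' goto b→3
  3='aeb' goto d→4
  4='aebd' goto ·  ←P0
  5='c' goto c→6
  6='cc' goto c→7
  7='ccc' goto a→8
  8='ccca' goto c→9
  9='cccac' goto ·  ←P1
  10='b' goto b→11
  11='bb' goto b→12
  12='bbb' goto d→13
  13='bbbd' goto e→14
  14='bbbde' goto ·  ←P2
  15='ac' goto ·  ←P3

BFS fail/out derivation:
  fail(1) 'a': from fail(0)=0 chase 'a': 0 ⇒ 0;  out=∅∪out(0)=∅
  fail(5) 'c': from fail(0)=0 chase 'c': 0 ⇒ 0;  out=∅∪out(0)=∅
  fail(10) 'b': from fail(0)=0 chase 'b': 0 ⇒ 0;  out=∅∪out(0)=∅
  fail(2) 'ae': from fail(1)=0 chase 'e': 0 ⇒ 0;  out=∅∪out(0)=∅
  fail(6) 'cc': from fail(5)=0 chase 'c': 0 ⇒ 5;  out=∅∪out(5)=∅
  fail(11) 'bb': from fail(10)=0 chase 'b': 0 ⇒ 10;  out=∅∪out(10)=∅
  fail(15) 'ac': from fail(1)=0 chase 'c': 0 ⇒ 5;  out={3}∪out(5)={3}
  fail(3) 'aeb': from fail(2)=0 chase 'b': 0 ⇒ 10;  out=∅∪out(10)=∅
  fail(7) 'ccc': from fail(6)=5 chase 'c': 5 ⇒ 6;  out=∅∪out(6)=∅
  fail(12) 'bbb': from fail(11)=10 chase 'b': 10 ⇒ 11;  out=∅∪out(11)=∅
  fail(4) 'aebd': from fail(3)=10 chase 'd': 10→0 ⇒ 0;  out={0}∪out(0)={0}
  fail(8) 'ccca': from fail(7)=6 chase 'a': 6→5→0 ⇒ 1;  out=∅∪out(1)=∅
  fail(13) 'bbbd': from fail(12)=11 chase 'd': 11→10→0 ⇒ 0;  out=∅∪out(0)=∅
  fail(9) 'cccac': from fail(8)=1 chase 'c': 1 ⇒ 15;  out={1}∪out(15)={1,3}
  fail(14) 'bbbde': from fail(13)=0 chase 'e': 0 ⇒ 0;  out={2}∪out(0)={2}

Run:
pos 0 'c': at 5
pos 1 'c': at 6
pos 2 'c': at 7
pos 3 'a': at 8
pos 4 'c': at 9  ** P1@[0:4],P3@[3:4]
pos 5 'b': at 10 (via fail)
pos 6 'b': at 11
pos 7 'b': at 12
pos 8 'd': at 13
pos 9 'e': at 14  ** P2@[5:9]
pos 10 'b': at 10 (via fail)
pos 11 'b': at 11
pos 12 'b': at 12
pos 13 'd': at 13
pos 14 'e': at 14  ** P2@[10:14]
pos 15 'd': at 0 (via fail)
pos 16 'a': at 1
pos 17 'a': at 1 (via fail)
pos 18 'e': at 2
pos 19 'b': at 3
pos 20 'd': at 4  ** P0@[17:20]
pos 21 'b': at 10 (via fail)
pos 22 'b': at 11
pos 23 'b': at 12
pos 24 'd': at 13
pos 25 'e': at 14  ** P2@[21:25]
pos 26 'b': at 10 (via fail)
pos 27 'b': at 11
pos 28 'b': at 12
pos 29 'd': at 13
pos 30 'e': at 14  ** P2@[26:30]
pos 31 'c': at 5 (via fail)
pos 32 'c': at 6
pos 33 'c': at 7
pos 34 'a': at 8
pos 35 'c': at 9  ** P1@[31:35],P3@[34:35]
pos 36 'b': at 10 (via fail)
pos 37 'c': at 5 (via fail)
pos 38 'a': at 1 (via fail)
pos 39 'e': at 2
pos 40 'b': at 3
pos 41 'd': at 4  ** P0@[38:41]
pos 42 'c': at 5 (via fail)
pos 43 'b': at 10 (via fail)
pos 44 'c': at 5 (via fail)
pos 45 'b': at 10 (via fail)
pos 46 'a': at 1 (via fail)
pos 47 'd': at 0 (via fail)
pos 48 'c': at 5
pos 49 'a': at 1 (via fail)
pos 50 'e': at 2
pos 51 'b': at 3
pos 52 'd': at 4  ** P0@[49:52]
pos 53 'a': at 1 (via fail)
pos 54 'e': at 2
pos 55 'b': at 3
pos 56 'd': at 4  ** P0@[53:56]
pos 57 'd': at 0 (via fail)
pos 58 'e': at 0
pos 59 'c': at 5
pos 60 'c': at 6
pos 61 'c': at 7
pos 62 'c': at 7 (via fail)
pos 63 'a': at 8
pos 64 'c': at 9  ** P1@[60:64],P3@[63:64]
pos 65 'c': at 6 (via fail)
pos 66 'c': at 7

Result: [[4,1],[4,3],[9,2],[14,2],[20,0],[25,2],[30,2],[35,1],[35,3],[41,0],[52,0],[56,0],[64,1],[64,3]]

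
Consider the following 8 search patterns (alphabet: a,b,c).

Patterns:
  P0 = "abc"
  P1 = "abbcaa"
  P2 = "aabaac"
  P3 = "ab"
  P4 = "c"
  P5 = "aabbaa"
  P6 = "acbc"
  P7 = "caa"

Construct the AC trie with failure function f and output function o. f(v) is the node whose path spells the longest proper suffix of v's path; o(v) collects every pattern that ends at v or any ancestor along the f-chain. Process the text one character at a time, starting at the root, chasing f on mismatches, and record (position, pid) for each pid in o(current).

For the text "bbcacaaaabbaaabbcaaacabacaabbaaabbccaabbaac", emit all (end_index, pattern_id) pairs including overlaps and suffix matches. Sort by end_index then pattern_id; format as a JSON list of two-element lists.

Construct AC machine:
Trie nodes:
  n0 'ε': a→1 c→13
  n1 'a': a→8 b→2 c→17
  n2 'ab': b→4 c→3  ←P3
  n3 'abc': ·  ←P0
  n4 'abb': c→5
  n5 'abbc': a→6
  n6 'abbca': a→7
  n7 'abbcaa': ·  ←P1
  n8 'aa': b→9
  n9 'aab': a→10 b→14
  n10 'aaba': a→11
  n11 'aabaa': c→12
  n12 'aabaac': ·  ←P2
  n13 'c': a→20  ←P4
  n14 'aabb': a→15
  n15 'aabba': a→16
  n16 'aabbaa': ·  ←P5
  n17 'ac': b→18
  n18 'acb': c→19
  n19 'acbc': ·  ←P6
  n20 'ca': a→21
  n21 'caa': ·  ←P7

Failure links (BFS by depth):
  n1('a'): parent n0 fail=0; on 'a' 0 → fail=0;  out ∅∪∅=∅
  n13('c'): parent n0 fail=0; on 'c' 0 → fail=0;  out {4}∪∅={4}
  n2('ab'): parent n1 fail=0; on 'b' 0 → fail=0;  out {3}∪∅={3}
  n8('aa'): parent n1 fail=0; on 'a' 0 → fail=1;  out ∅∪∅=∅
  n17('ac'): parent n1 fail=0; on 'c' 0 → fail=13;  out ∅∪{4}={4}
  n20('ca'): parent n13 fail=0; on 'a' 0 → fail=1;  out ∅∪∅=∅
  n3('abc'): parent n2 fail=0; on 'c' 0 → fail=13;  out {0}∪{4}={0,4}
  n4('abb'): parent n2 fail=0; on 'b' 0 → fail=0;  out ∅∪∅=∅
  n9('aab'): parent n8 fail=1; on 'b' 1 → fail=2;  out ∅∪{3}={3}
  n18('acb'): parent n17 fail=13; on 'b' 13→0 → fail=0;  out ∅∪∅=∅
  n21('caa'): parent n20 fail=1; on 'a' 1 → fail=8;  out {7}∪∅={7}
  n5('abbc'): parent n4 fail=0; on 'c' 0 → fail=13;  out ∅∪{4}={4}
  n10('aaba'): parent n9 fail=2; on 'a' 2→0 → fail=1;  out ∅∪∅=∅
  n14('aabb'): parent n9 fail=2; on 'b' 2 → fail=4;  out ∅∪∅=∅
  n19('acbc'): parent n18 fail=0; on 'c' 0 → fail=13;  out {6}∪{4}={4,6}
  n6('abbca'): parent n5 fail=13; on 'a' 13 → fail=20;  out ∅∪∅=∅
  n11('aabaa'): parent n10 fail=1; on 'a' 1 → fail=8;  out ∅∪∅=∅
  n15('aabba'): parent n14 fail=4; on 'a' 4→0 → fail=1;  out ∅∪∅=∅
  n7('abbcaa'): parent n6 fail=20; on 'a' 20 → fail=21;  out {1}∪{7}={1,7}
  n12('aabaac'): parent n11 fail=8; on 'c' 8→1 → fail=17;  out {2}∪{4}={2,4}
  n16('aabbaa'): parent n15 fail=1; on 'a' 1 → fail=8;  out {5}∪∅={5}

Scan:
[0] read 'b'  n0⇒n0
[1] read 'b'  n0⇒n0
[2] read 'c'  n0⇒n13  → match P4@[2:2]
[3] read 'a'  n13⇒n20
[4] read 'c'  n20⇒n17 ·f  → match P4@[4:4]
[5] read 'a'  n17⇒n20 ·f
[6] read 'a'  n20⇒n21  → match P7@[4:6]
[7] read 'a'  n21⇒n8 ·f
[8] read 'a'  n8⇒n8 ·f
[9] read 'b'  n8⇒n9  → match P3@[8:9]
[10] read 'b'  n9⇒n14
[11] read 'a'  n14⇒n15
[12] read 'a'  n15⇒n16  → match P5@[7:12]
[13] read 'a'  n16⇒n8 ·f
[14] read 'b'  n8⇒n9  → match P3@[13:14]
[15] read 'b'  n9⇒n14
[16] read 'c'  n14⇒n5 ·f  → match P4@[16:16]
[17] read 'a'  n5⇒n6
[18] read 'a'  n6⇒n7  → match P1@[13:18],P7@[16:18]
[19] read 'a'  n7⇒n8 ·f
[20] read 'c'  n8⇒n17 ·f  → match P4@[20:20]
[21] read 'a'  n17⇒n20 ·f
[22] read 'b'  n20⇒n2 ·f  → match P3@[21:22]
[23] read 'a'  n2⇒n1 ·f
[24] read 'c'  n1⇒n17  → match P4@[24:24]
[25] read 'a'  n17⇒n20 ·f
[26] read 'a'  n20⇒n21  → match P7@[24:26]
[27] read 'b'  n21⇒n9 ·f  → match P3@[26:27]
[28] read 'b'  n9⇒n14
[29] read 'a'  n14⇒n15
[30] read 'a'  n15⇒n16  → match P5@[25:30]
[31] read 'a'  n16⇒n8 ·f
[32] read 'b'  n8⇒n9  → match P3@[31:32]
[33] read 'b'  n9⇒n14
[34] read 'c'  n14⇒n5 ·f  → match P4@[34:34]
[35] read 'c'  n5⇒n13 ·f  → match P4@[35:35]
[36] read 'a'  n13⇒n20
[37] read 'a'  n20⇒n21  → match P7@[35:37]
[38] read 'b'  n21⇒n9 ·f  → match P3@[37:38]
[39] read 'b'  n9⇒n14
[40] read 'a'  n14⇒n15
[41] read 'a'  n15⇒n16  → match P5@[36:41]
[42] read 'c'  n16⇒n17 ·f  → match P4@[42:42]

Result: [[2,4],[4,4],[6,7],[9,3],[12,5],[14,3],[16,4],[18,1],[18,7],[20,4],[22,3],[24,4],[26,7],[27,3],[30,5],[32,3],[34,4],[35,4],[37,7],[38,3],[41,5],[42,4]]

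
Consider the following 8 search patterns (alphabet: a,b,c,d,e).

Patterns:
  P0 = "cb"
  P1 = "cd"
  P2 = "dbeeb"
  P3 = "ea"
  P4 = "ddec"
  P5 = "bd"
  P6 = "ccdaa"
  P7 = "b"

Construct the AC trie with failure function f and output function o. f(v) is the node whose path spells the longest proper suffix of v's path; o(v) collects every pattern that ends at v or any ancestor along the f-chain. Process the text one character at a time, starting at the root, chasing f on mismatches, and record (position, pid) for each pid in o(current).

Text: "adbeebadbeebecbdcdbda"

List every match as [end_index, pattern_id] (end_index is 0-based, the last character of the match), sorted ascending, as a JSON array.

Build automaton:
Trie nodes:
  0='ε' goto b→14 c→1 d→4 e→9
  1='c' goto b→2 c→16 d→3
  2='cb' goto ·  [P0 ends]
  3='cd' goto ·  [P1 ends]
  4='d' goto b→5 d→11
  5='db' goto e→6
  6='dbe' goto e→7
  7='dbee' goto b→8
  8='dbeeb' goto ·  [P2 ends]
  9='e' goto a→10
  10='ea' goto ·  [P3 ends]
  11='dd' goto e→12
  12='dde' goto c→13
  13='ddec' goto ·  [P4 ends]
  14='b' goto d→15  [P7 ends]
  15='bd' goto ·  [P5 ends]
  16='cc' goto d→17
  17='ccd' goto a→18
  18='ccda' goto a→19
  19='ccdaa' goto ·  [P6 ends]

BFS fail/out derivation:
  fail(1) 'c': from fail(0)=0 chase 'c': 0 ⇒ 0;  out=∅∪out(0)=∅
  fail(4) 'd': from fail(0)=0 chase 'd': 0 ⇒ 0;  out=∅∪out(0)=∅
  fail(9) 'e': from fail(0)=0 chase 'e': 0 ⇒ 0;  out=∅∪out(0)=∅
  fail(14) 'b': from fail(0)=0 chase 'b': 0 ⇒ 0;  out={7}∪out(0)={7}
  fail(2) 'cb': from fail(1)=0 chase 'b': 0 ⇒ 14;  out={0}∪out(14)={0,7}
  fail(3) 'cd': from fail(1)=0 chase 'd': 0 ⇒ 4;  out={1}∪out(4)={1}
  fail(5) 'db': from fail(4)=0 chase 'b': 0 ⇒ 14;  out=∅∪out(14)={7}
  fail(10) 'ea': from fail(9)=0 chase 'a': 0 ⇒ 0;  out={3}∪out(0)={3}
  fail(11) 'dd': from fail(4)=0 chase 'd': 0 ⇒ 4;  out=∅∪out(4)=∅
  fail(15) 'bd': from fail(14)=0 chase 'd': 0 ⇒ 4;  out={5}∪out(4)={5}
  fail(16) 'cc': from fail(1)=0 chase 'c': 0 ⇒ 1;  out=∅∪out(1)=∅
  fail(6) 'dbe': from fail(5)=14 chase 'e': 14→0 ⇒ 9;  out=∅∪out(9)=∅
  fail(12) 'dde': from fail(11)=4 chase 'e': 4→0 ⇒ 9;  out=∅∪out(9)=∅
  fail(17) 'ccd': from fail(16)=1 chase 'd': 1 ⇒ 3;  out=∅∪out(3)={1}
  fail(7) 'dbee': from fail(6)=9 chase 'e': 9→0 ⇒ 9;  out=∅∪out(9)=∅
  fail(13) 'ddec': from fail(12)=9 chase 'c': 9→0 ⇒ 1;  out={4}∪out(1)={4}
  fail(18) 'ccda': from fail(17)=3 chase 'a': 3→4→0 ⇒ 0;  out=∅∪out(0)=∅
  fail(8) 'dbeeb': from fail(7)=9 chase 'b': 9→0 ⇒ 14;  out={2}∪out(14)={2,7}
  fail(19) 'ccdaa': from fail(18)=0 chase 'a': 0 ⇒ 0;  out={6}∪out(0)={6}

Run:
pos 0 'a': at 0
pos 1 'd': at 4
pos 2 'b': at 5  ** P7@[2:2]
pos 3 'e': at 6
pos 4 'e': at 7
pos 5 'b': at 8  ** P2@[1:5],P7@[5:5]
pos 6 'a': at 0 (via fail)
pos 7 'd': at 4
pos 8 'b': at 5  ** P7@[8:8]
pos 9 'e': at 6
pos 10 'e': at 7
pos 11 'b': at 8  ** P2@[7:11],P7@[11:11]
pos 12 'e': at 9 (via fail)
pos 13 'c': at 1 (via fail)
pos 14 'b': at 2  ** P0@[13:14],P7@[14:14]
pos 15 'd': at 15 (via fail)  ** P5@[14:15]
pos 16 'c': at 1 (via fail)
pos 17 'd': at 3  ** P1@[16:17]
pos 18 'b': at 5 (via fail)  ** P7@[18:18]
pos 19 'd': at 15 (via fail)  ** P5@[18:19]
pos 20 'a': at 0 (via fail)

All matches (sorted): [[2,7],[5,2],[5,7],[8,7],[11,2],[11,7],[14,0],[14,7],[15,5],[17,1],[18,7],[19,5]]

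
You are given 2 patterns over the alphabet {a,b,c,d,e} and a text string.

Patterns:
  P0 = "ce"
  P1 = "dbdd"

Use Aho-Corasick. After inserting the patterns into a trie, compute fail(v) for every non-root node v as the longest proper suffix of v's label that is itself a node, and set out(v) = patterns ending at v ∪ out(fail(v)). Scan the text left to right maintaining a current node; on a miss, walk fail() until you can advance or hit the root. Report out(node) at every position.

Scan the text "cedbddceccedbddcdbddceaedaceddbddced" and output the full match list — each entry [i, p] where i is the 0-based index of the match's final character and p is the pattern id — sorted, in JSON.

Build:
Trie nodes:
  0='ε' goto c→1 d→3
  1='c' goto e→2
  2='ce' goto ·  [P0 ends]
  3='d' goto b→4
  4='db' goto d→5
  5='dbd' goto d→6
  6='dbdd' goto ·  [P1 ends]

BFS fail/out derivation:
  fail(1) 'c': from fail(0)=0 chase 'c': 0 ⇒ 0;  out=∅∪out(0)=∅
  fail(3) 'd': from fail(0)=0 chase 'd': 0 ⇒ 0;  out=∅∪out(0)=∅
  fail(2) 'ce': from fail(1)=0 chase 'e': 0 ⇒ 0;  out={0}∪out(0)={0}
  fail(4) 'db': from fail(3)=0 chase 'b': 0 ⇒ 0;  out=∅∪out(0)=∅
  fail(5) 'dbd': from fail(4)=0 chase 'd': 0 ⇒ 3;  out=∅∪out(3)=∅
  fail(6) 'dbdd': from fail(5)=3 chase 'd': 3→0 ⇒ 3;  out={1}∪out(3)={1}

Scan:
i=0 'c': node 0→1
i=1 'e': node 1→2  → match P0@[0:1]
i=2 'd': node 2→3 ·f
i=3 'b': node 3→4
i=4 'd': node 4→5
i=5 'd': node 5→6  → match P1@[2:5]
i=6 'c': node 6→1 ·f
i=7 'e': node 1→2  → match P0@[6:7]
i=8 'c': node 2→1 ·f
i=9 'c': node 1→1 ·f
i=10 'e': node 1→2  → match P0@[9:10]
i=11 'd': node 2→3 ·f
i=12 'b': node 3→4
i=13 'd': node 4→5
i=14 'd': node 5→6  → match P1@[11:14]
i=15 'c': node 6→1 ·f
i=16 'd': node 1→3 ·f
i=17 'b': node 3→4
i=18 'd': node 4→5
i=19 'd': node 5→6  → match P1@[16:19]
i=20 'c': node 6→1 ·f
i=21 'e': node 1→2  → match P0@[20:21]
i=22 'a': node 2→0 ·f
i=23 'e': node 0→0
i=24 'd': node 0→3
i=25 'a': node 3→0 ·f
i=26 'c': node 0→1
i=27 'e': node 1→2  → match P0@[26:27]
i=28 'd': node 2→3 ·f
i=29 'd': node 3→3 ·f
i=30 'b': node 3→4
i=31 'd': node 4→5
i=32 'd': node 5→6  → match P1@[29:32]
i=33 'c': node 6→1 ·f
i=34 'e': node 1→2  → match P0@[33:34]
i=35 'd': node 2→3 ·f

Result: [[1,0],[5,1],[7,0],[10,0],[14,1],[19,1],[21,0],[27,0],[32,1],[34,0]]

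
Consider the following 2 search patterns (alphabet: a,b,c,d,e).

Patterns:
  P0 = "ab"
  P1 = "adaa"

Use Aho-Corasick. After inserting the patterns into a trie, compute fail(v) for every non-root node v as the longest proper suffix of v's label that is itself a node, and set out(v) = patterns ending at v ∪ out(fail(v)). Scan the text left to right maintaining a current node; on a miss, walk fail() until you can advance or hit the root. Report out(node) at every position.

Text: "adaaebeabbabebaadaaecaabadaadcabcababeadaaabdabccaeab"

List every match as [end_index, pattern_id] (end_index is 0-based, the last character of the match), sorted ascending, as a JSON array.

Build automaton:
Trie nodes:
  0='ε' goto a→1
  1='a' goto b→2 d→3
  2='ab' goto ·  [P0 ends]
  3='ad' goto a→4
  4='ada' goto a→5
  5='adaa' goto ·  [P1 ends]

BFS fail/out derivation:
  fail(1) 'a': from fail(0)=0 chase 'a': 0 ⇒ 0;  out=∅∪out(0)=∅
  fail(2) 'ab': from fail(1)=0 chase 'b': 0 ⇒ 0;  out={0}∪out(0)={0}
  fail(3) 'ad': from fail(1)=0 chase 'd': 0 ⇒ 0;  out=∅∪out(0)=∅
  fail(4) 'ada': from fail(3)=0 chase 'a': 0 ⇒ 1;  out=∅∪out(1)=∅
  fail(5) 'adaa': from fail(4)=1 chase 'a': 1→0 ⇒ 1;  out={1}∪out(1)={1}

Text stream:
pos 0 'a': at 1
pos 1 'd': at 3
pos 2 'a': at 4
pos 3 'a': at 5  → match P1@[0:3]
pos 4 'e': at 0 ·f
pos 5 'b': at 0
pos 6 'e': at 0
pos 7 'a': at 1
pos 8 'b': at 2  → match P0@[7:8]
pos 9 'b': at 0 ·f
pos 10 'a': at 1
pos 11 'b': at 2  → match P0@[10:11]
pos 12 'e': at 0 ·f
pos 13 'b': at 0
pos 14 'a': at 1
pos 15 'a': at 1 ·f
pos 16 'd': at 3
pos 17 'a': at 4
pos 18 'a': at 5  → match P1@[15:18]
pos 19 'e': at 0 ·f
pos 20 'c': at 0
pos 21 'a': at 1
pos 22 'a': at 1 ·f
pos 23 'b': at 2  → match P0@[22:23]
pos 24 'a': at 1 ·f
pos 25 'd': at 3
pos 26 'a': at 4
pos 27 'a': at 5  → match P1@[24:27]
pos 28 'd': at 3 ·f
pos 29 'c': at 0 ·f
pos 30 'a': at 1
pos 31 'b': at 2  → match P0@[30:31]
pos 32 'c': at 0 ·f
pos 33 'a': at 1
pos 34 'b': at 2  → match P0@[33:34]
pos 35 'a': at 1 ·f
pos 36 'b': at 2  → match P0@[35:36]
pos 37 'e': at 0 ·f
pos 38 'a': at 1
pos 39 'd': at 3
pos 40 'a': at 4
pos 41 'a': at 5  → match P1@[38:41]
pos 42 'a': at 1 ·f
pos 43 'b': at 2  → match P0@[42:43]
pos 44 'd': at 0 ·f
pos 45 'a': at 1
pos 46 'b': at 2  → match P0@[45:46]
pos 47 'c': at 0 ·f
pos 48 'c': at 0
pos 49 'a': at 1
pos 50 'e': at 0 ·f
pos 51 'a': at 1
pos 52 'b': at 2  → match P0@[51:52]

Result: [[3,1],[8,0],[11,0],[18,1],[23,0],[27,1],[31,0],[34,0],[36,0],[41,1],[43,0],[46,0],[52,0]]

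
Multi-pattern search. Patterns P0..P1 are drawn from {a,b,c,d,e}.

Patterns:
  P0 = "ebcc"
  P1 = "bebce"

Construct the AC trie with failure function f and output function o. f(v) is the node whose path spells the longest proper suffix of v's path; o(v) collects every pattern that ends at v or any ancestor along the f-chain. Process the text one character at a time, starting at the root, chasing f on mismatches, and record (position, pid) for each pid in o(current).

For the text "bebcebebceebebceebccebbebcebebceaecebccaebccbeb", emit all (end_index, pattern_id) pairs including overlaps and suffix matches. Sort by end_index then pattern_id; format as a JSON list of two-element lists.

Build automaton:
Trie (insert patterns):
  0='ε' goto b→5 e→1
  1='e' goto b→2
  2='eb' goto c→3
  3='ebc' goto c→4
  4='ebcc' goto ·  ←P0
  5='b' goto e→6
  6='be' goto b→7
  7='beb' goto c→8
  8='bebc' goto e→9
  9='bebce' goto ·  ←P1

Failure links (BFS by depth):
  n1('e'): parent n0 fail=0; on 'e' 0 → fail=0;  out ∅∪∅=∅
  n5('b'): parent n0 fail=0; on 'b' 0 → fail=0;  out ∅∪∅=∅
  n2('eb'): parent n1 fail=0; on 'b' 0 → fail=5;  out ∅∪∅=∅
  n6('be'): parent n5 fail=0; on 'e' 0 → fail=1;  out ∅∪∅=∅
  n3('ebc'): parent n2 fail=5; on 'c' 5→0 → fail=0;  out ∅∪∅=∅
  n7('beb'): parent n6 fail=1; on 'b' 1 → fail=2;  out ∅∪∅=∅
  n4('ebcc'): parent n3 fail=0; on 'c' 0 → fail=0;  out {0}∪∅={0}
  n8('bebc'): parent n7 fail=2; on 'c' 2 → fail=3;  out ∅∪∅=∅
  n9('bebce'): parent n8 fail=3; on 'e' 3→0 → fail=1;  out {1}∪∅={1}

Text stream:
[0] read 'b'  n0⇒n5
[1] read 'e'  n5⇒n6
[2] read 'b'  n6⇒n7
[3] read 'c'  n7⇒n8
[4] read 'e'  n8⇒n9  → match P1@[0:4]
[5] read 'b'  n9⇒n2 ·f
[6] read 'e'  n2⇒n6 ·f
[7] read 'b'  n6⇒n7
[8] read 'c'  n7⇒n8
[9] read 'e'  n8⇒n9  → match P1@[5:9]
[10] read 'e'  n9⇒n1 ·f
[11] read 'b'  n1⇒n2
[12] read 'e'  n2⇒n6 ·f
[13] read 'b'  n6⇒n7
[14] read 'c'  n7⇒n8
[15] read 'e'  n8⇒n9  → match P1@[11:15]
[16] read 'e'  n9⇒n1 ·f
[17] read 'b'  n1⇒n2
[18] read 'c'  n2⇒n3
[19] read 'c'  n3⇒n4  → match P0@[16:19]
[20] read 'e'  n4⇒n1 ·f
[21] read 'b'  n1⇒n2
[22] read 'b'  n2⇒n5 ·f
[23] read 'e'  n5⇒n6
[24] read 'b'  n6⇒n7
[25] read 'c'  n7⇒n8
[26] read 'e'  n8⇒n9  → match P1@[22:26]
[27] read 'b'  n9⇒n2 ·f
[28] read 'e'  n2⇒n6 ·f
[29] read 'b'  n6⇒n7
[30] read 'c'  n7⇒n8
[31] read 'e'  n8⇒n9  → match P1@[27:31]
[32] read 'a'  n9⇒n0 ·f
[33] read 'e'  n0⇒n1
[34] read 'c'  n1⇒n0 ·f
[35] read 'e'  n0⇒n1
[36] read 'b'  n1⇒n2
[37] read 'c'  n2⇒n3
[38] read 'c'  n3⇒n4  → match P0@[35:38]
[39] read 'a'  n4⇒n0 ·f
[40] read 'e'  n0⇒n1
[41] read 'b'  n1⇒n2
[42] read 'c'  n2⇒n3
[43] read 'c'  n3⇒n4  → match P0@[40:43]
[44] read 'b'  n4⇒n5 ·f
[45] read 'e'  n5⇒n6
[46] read 'b'  n6⇒n7

Matches: [[4,1],[9,1],[15,1],[19,0],[26,1],[31,1],[38,0],[43,0]]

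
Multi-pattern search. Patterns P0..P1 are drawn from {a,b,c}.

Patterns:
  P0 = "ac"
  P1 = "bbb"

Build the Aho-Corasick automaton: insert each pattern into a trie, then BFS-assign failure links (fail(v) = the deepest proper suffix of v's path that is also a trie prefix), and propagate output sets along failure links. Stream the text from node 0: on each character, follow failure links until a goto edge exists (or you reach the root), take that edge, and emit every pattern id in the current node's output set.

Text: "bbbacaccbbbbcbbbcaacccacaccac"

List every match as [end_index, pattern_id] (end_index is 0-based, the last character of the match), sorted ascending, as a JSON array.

Construct AC machine:
Trie nodes:
  0='ε' goto a→1 b→3
  1='a' goto c→2
  2='ac' goto ·  ←P0
  3='b' goto b→4
  4='bb' goto b→5
  5='bbb' goto ·  ←P1

BFS fail/out derivation:
  fail(1) 'a': from fail(0)=0 chase 'a': 0 ⇒ 0;  out=∅∪out(0)=∅
  fail(3) 'b': from fail(0)=0 chase 'b': 0 ⇒ 0;  out=∅∪out(0)=∅
  fail(2) 'ac': from fail(1)=0 chase 'c': 0 ⇒ 0;  out={0}∪out(0)={0}
  fail(4) 'bb': from fail(3)=0 chase 'b': 0 ⇒ 3;  out=∅∪out(3)=∅
  fail(5) 'bbb': from fail(4)=3 chase 'b': 3 ⇒ 4;  out={1}∪out(4)={1}

Scan:
i=0 'b': node 0→3
i=1 'b': node 3→4
i=2 'b': node 4→5  → match P1@[0:2]
i=3 'a': node 5→1 (via fail)
i=4 'c': node 1→2  → match P0@[3:4]
i=5 'a': node 2→1 (via fail)
i=6 'c': node 1→2  → match P0@[5:6]
i=7 'c': node 2→0 (via fail)
i=8 'b': node 0→3
i=9 'b': node 3→4
i=10 'b': node 4→5  → match P1@[8:10]
i=11 'b': node 5→5 (via fail)  → match P1@[9:11]
i=12 'c': node 5→0 (via fail)
i=13 'b': node 0→3
i=14 'b': node 3→4
i=15 'b': node 4→5  → match P1@[13:15]
i=16 'c': node 5→0 (via fail)
i=17 'a': node 0→1
i=18 'a': node 1→1 (via fail)
i=19 'c': node 1→2  → match P0@[18:19]
i=20 'c': node 2→0 (via fail)
i=21 'c': node 0→0
i=22 'a': node 0→1
i=23 'c': node 1→2  → match P0@[22:23]
i=24 'a': node 2→1 (via fail)
i=25 'c': node 1→2  → match P0@[24:25]
i=26 'c': node 2→0 (via fail)
i=27 'a': node 0→1
i=28 'c': node 1→2  → match P0@[27:28]

All matches (sorted): [[2,1],[4,0],[6,0],[10,1],[11,1],[15,1],[19,0],[23,0],[25,0],[28,0]]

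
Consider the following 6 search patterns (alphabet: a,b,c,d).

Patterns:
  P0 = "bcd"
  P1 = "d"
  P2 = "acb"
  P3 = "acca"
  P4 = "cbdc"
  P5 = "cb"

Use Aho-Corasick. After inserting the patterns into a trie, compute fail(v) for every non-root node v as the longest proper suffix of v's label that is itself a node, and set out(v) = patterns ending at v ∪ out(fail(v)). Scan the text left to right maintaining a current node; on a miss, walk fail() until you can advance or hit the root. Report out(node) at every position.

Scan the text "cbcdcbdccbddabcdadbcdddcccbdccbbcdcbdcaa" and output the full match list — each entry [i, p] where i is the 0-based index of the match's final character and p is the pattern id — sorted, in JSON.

Construct AC machine:
Trie (insert patterns):
  n0 'ε': a→5 b→1 c→10 d→4
  n1 'b': c→2
  n2 'bc': d→3
  n3 'bcd': ·  [P0 ends]
  n4 'd': ·  [P1 ends]
  n5 'a': c→6
  n6 'ac': b→7 c→8
  n7 'acb': ·  [P2 ends]
  n8 'acc': a→9
  n9 'acca': ·  [P3 ends]
  n10 'c': b→11
  n11 'cb': d→12  [P5 ends]
  n12 'cbd': c→13
  n13 'cbdc': ·  [P4 ends]

BFS fail/out derivation:
  n1('b'): parent n0 fail=0; on 'b' 0 → fail=0;  out ∅∪∅=∅
  n4('d'): parent n0 fail=0; on 'd' 0 → fail=0;  out {1}∪∅={1}
  n5('a'): parent n0 fail=0; on 'a' 0 → fail=0;  out ∅∪∅=∅
  n10('c'): parent n0 fail=0; on 'c' 0 → fail=0;  out ∅∪∅=∅
  n2('bc'): parent n1 fail=0; on 'c' 0 → fail=10;  out ∅∪∅=∅
  n6('ac'): parent n5 fail=0; on 'c' 0 → fail=10;  out ∅∪∅=∅
  n11('cb'): parent n10 fail=0; on 'b' 0 → fail=1;  out {5}∪∅={5}
  n3('bcd'): parent n2 fail=10; on 'd' 10→0 → fail=4;  out {0}∪{1}={0,1}
  n7('acb'): parent n6 fail=10; on 'b' 10 → fail=11;  out {2}∪{5}={2,5}
  n8('acc'): parent n6 fail=10; on 'c' 10→0 → fail=10;  out ∅∪∅=∅
  n12('cbd'): parent n11 fail=1; on 'd' 1→0 → fail=4;  out ∅∪{1}={1}
  n9('acca'): parent n8 fail=10; on 'a' 10→0 → fail=5;  out {3}∪∅={3}
  n13('cbdc'): parent n12 fail=4; on 'c' 4→0 → fail=10;  out {4}∪∅={4}

Run:
[0] read 'c'  n0⇒n10
[1] read 'b'  n10⇒n11  emit P5@[0:1]
[2] read 'c'  n11⇒n2 (fail-walked)
[3] read 'd'  n2⇒n3  emit P0@[1:3],P1@[3:3]
[4] read 'c'  n3⇒n10 (fail-walked)
[5] read 'b'  n10⇒n11  emit P5@[4:5]
[6] read 'd'  n11⇒n12  emit P1@[6:6]
[7] read 'c'  n12⇒n13  emit P4@[4:7]
[8] read 'c'  n13⇒n10 (fail-walked)
[9] read 'b'  n10⇒n11  emit P5@[8:9]
[10] read 'd'  n11⇒n12  emit P1@[10:10]
[11] read 'd'  n12⇒n4 (fail-walked)  emit P1@[11:11]
[12] read 'a'  n4⇒n5 (fail-walked)
[13] read 'b'  n5⇒n1 (fail-walked)
[14] read 'c'  n1⇒n2
[15] read 'd'  n2⇒n3  emit P0@[13:15],P1@[15:15]
[16] read 'a'  n3⇒n5 (fail-walked)
[17] read 'd'  n5⇒n4 (fail-walked)  emit P1@[17:17]
[18] read 'b'  n4⇒n1 (fail-walked)
[19] read 'c'  n1⇒n2
[20] read 'd'  n2⇒n3  emit P0@[18:20],P1@[20:20]
[21] read 'd'  n3⇒n4 (fail-walked)  emit P1@[21:21]
[22] read 'd'  n4⇒n4 (fail-walked)  emit P1@[22:22]
[23] read 'c'  n4⇒n10 (fail-walked)
[24] read 'c'  n10⇒n10 (fail-walked)
[25] read 'c'  n10⇒n10 (fail-walked)
[26] read 'b'  n10⇒n11  emit P5@[25:26]
[27] read 'd'  n11⇒n12  emit P1@[27:27]
[28] read 'c'  n12⇒n13  emit P4@[25:28]
[29] read 'c'  n13⇒n10 (fail-walked)
[30] read 'b'  n10⇒n11  emit P5@[29:30]
[31] read 'b'  n11⇒n1 (fail-walked)
[32] read 'c'  n1⇒n2
[33] read 'd'  n2⇒n3  emit P0@[31:33],P1@[33:33]
[34] read 'c'  n3⇒n10 (fail-walked)
[35] read 'b'  n10⇒n11  emit P5@[34:35]
[36] read 'd'  n11⇒n12  emit P1@[36:36]
[37] read 'c'  n12⇒n13  emit P4@[34:37]
[38] read 'a'  n13⇒n5 (fail-walked)
[39] read 'a'  n5⇒n5 (fail-walked)

Result: [[1,5],[3,0],[3,1],[5,5],[6,1],[7,4],[9,5],[10,1],[11,1],[15,0],[15,1],[17,1],[20,0],[20,1],[21,1],[22,1],[26,5],[27,1],[28,4],[30,5],[33,0],[33,1],[35,5],[36,1],[37,4]]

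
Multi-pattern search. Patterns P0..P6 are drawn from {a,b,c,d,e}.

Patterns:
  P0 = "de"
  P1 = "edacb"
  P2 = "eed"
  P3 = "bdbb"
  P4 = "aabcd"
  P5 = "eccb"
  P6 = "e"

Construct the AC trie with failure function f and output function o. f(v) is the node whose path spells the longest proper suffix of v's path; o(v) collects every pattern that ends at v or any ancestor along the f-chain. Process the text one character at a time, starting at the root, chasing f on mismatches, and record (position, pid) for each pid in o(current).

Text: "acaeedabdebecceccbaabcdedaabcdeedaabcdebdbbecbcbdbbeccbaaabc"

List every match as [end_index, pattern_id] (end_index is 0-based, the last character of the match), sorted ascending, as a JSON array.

Construct AC machine:
Trie nodes:
  n0 'ε': a→14 b→10 d→1 e→3
  n1 'd': e→2
  n2 'de': ·  [P0 ends]
  n3 'e': c→19 d→4 e→8  [P6 ends]
  n4 'ed': a→5
  n5 'eda': c→6
  n6 'edac': b→7
  n7 'edacb': ·  [P1 ends]
  n8 'ee': d→9
  n9 'eed': ·  [P2 ends]
  n10 'b': d→11
  n11 'bd': b→12
  n12 'bdb': b→13
  n13 'bdbb': ·  [P3 ends]
  n14 'a': a→15
  n15 'aa': b→16
  n16 'aab': c→17
  n17 'aabc': d→18
  n18 'aabcd': ·  [P4 ends]
  n19 'ec': c→20
  n20 'ecc': b→21
  n21 'eccb': ·  [P5 ends]

BFS fail/out derivation:
  n1('d'): parent n0 fail=0; on 'd' 0 → fail=0;  out ∅∪∅=∅
  n3('e'): parent n0 fail=0; on 'e' 0 → fail=0;  out {6}∪∅={6}
  n10('b'): parent n0 fail=0; on 'b' 0 → fail=0;  out ∅∪∅=∅
  n14('a'): parent n0 fail=0; on 'a' 0 → fail=0;  out ∅∪∅=∅
  n2('de'): parent n1 fail=0; on 'e' 0 → fail=3;  out {0}∪{6}={0,6}
  n4('ed'): parent n3 fail=0; on 'd' 0 → fail=1;  out ∅∪∅=∅
  n8('ee'): parent n3 fail=0; on 'e' 0 → fail=3;  out ∅∪{6}={6}
  n11('bd'): parent n10 fail=0; on 'd' 0 → fail=1;  out ∅∪∅=∅
  n15('aa'): parent n14 fail=0; on 'a' 0 → fail=14;  out ∅∪∅=∅
  n19('ec'): parent n3 fail=0; on 'c' 0 → fail=0;  out ∅∪∅=∅
  n5('eda'): parent n4 fail=1; on 'a' 1→0 → fail=14;  out ∅∪∅=∅
  n9('eed'): parent n8 fail=3; on 'd' 3 → fail=4;  out {2}∪∅={2}
  n12('bdb'): parent n11 fail=1; on 'b' 1→0 → fail=10;  out ∅∪∅=∅
  n16('aab'): parent n15 fail=14; on 'b' 14→0 → fail=10;  out ∅∪∅=∅
  n20('ecc'): parent n19 fail=0; on 'c' 0 → fail=0;  out ∅∪∅=∅
  n6('edac'): parent n5 fail=14; on 'c' 14→0 → fail=0;  out ∅∪∅=∅
  n13('bdbb'): parent n12 fail=10; on 'b' 10→0 → fail=10;  out {3}∪∅={3}
  n17('aabc'): parent n16 fail=10; on 'c' 10→0 → fail=0;  out ∅∪∅=∅
  n21('eccb'): parent n20 fail=0; on 'b' 0 → fail=10;  out {5}∪∅={5}
  n7('edacb'): parent n6 fail=0; on 'b' 0 → fail=10;  out {1}∪∅={1}
  n18('aabcd'): parent n17 fail=0; on 'd' 0 → fail=1;  out {4}∪∅={4}

Run:
[0] read 'a'  n0⇒n14
[1] read 'c'  n14⇒n0 (fail-walked)
[2] read 'a'  n0⇒n14
[3] read 'e'  n14⇒n3 (fail-walked)  emit P6@[3:3]
[4] read 'e'  n3⇒n8  emit P6@[4:4]
[5] read 'd'  n8⇒n9  emit P2@[3:5]
[6] read 'a'  n9⇒n5 (fail-walked)
[7] read 'b'  n5⇒n10 (fail-walked)
[8] read 'd'  n10⇒n11
[9] read 'e'  n11⇒n2 (fail-walked)  emit P0@[8:9],P6@[9:9]
[10] read 'b'  n2⇒n10 (fail-walked)
[11] read 'e'  n10⇒n3 (fail-walked)  emit P6@[11:11]
[12] read 'c'  n3⇒n19
[13] read 'c'  n19⇒n20
[14] read 'e'  n20⇒n3 (fail-walked)  emit P6@[14:14]
[15] read 'c'  n3⇒n19
[16] read 'c'  n19⇒n20
[17] read 'b'  n20⇒n21  emit P5@[14:17]
[18] read 'a'  n21⇒n14 (fail-walked)
[19] read 'a'  n14⇒n15
[20] read 'b'  n15⇒n16
[21] read 'c'  n16⇒n17
[22] read 'd'  n17⇒n18  emit P4@[18:22]
[23] read 'e'  n18⇒n2 (fail-walked)  emit P0@[22:23],P6@[23:23]
[24] read 'd'  n2⇒n4 (fail-walked)
[25] read 'a'  n4⇒n5
[26] read 'a'  n5⇒n15 (fail-walked)
[27] read 'b'  n15⇒n16
[28] read 'c'  n16⇒n17
[29] read 'd'  n17⇒n18  emit P4@[25:29]
[30] read 'e'  n18⇒n2 (fail-walked)  emit P0@[29:30],P6@[30:30]
[31] read 'e'  n2⇒n8 (fail-walked)  emit P6@[31:31]
[32] read 'd'  n8⇒n9  emit P2@[30:32]
[33] read 'a'  n9⇒n5 (fail-walked)
[34] read 'a'  n5⇒n15 (fail-walked)
[35] read 'b'  n15⇒n16
[36] read 'c'  n16⇒n17
[37] read 'd'  n17⇒n18  emit P4@[33:37]
[38] read 'e'  n18⇒n2 (fail-walked)  emit P0@[37:38],P6@[38:38]
[39] read 'b'  n2⇒n10 (fail-walked)
[40] read 'd'  n10⇒n11
[41] read 'b'  n11⇒n12
[42] read 'b'  n12⇒n13  emit P3@[39:42]
[43] read 'e'  n13⇒n3 (fail-walked)  emit P6@[43:43]
[44] read 'c'  n3⇒n19
[45] read 'b'  n19⇒n10 (fail-walked)
[46] read 'c'  n10⇒n0 (fail-walked)
[47] read 'b'  n0⇒n10
[48] read 'd'  n10⇒n11
[49] read 'b'  n11⇒n12
[50] read 'b'  n12⇒n13  emit P3@[47:50]
[51] read 'e'  n13⇒n3 (fail-walked)  emit P6@[51:51]
[52] read 'c'  n3⇒n19
[53] read 'c'  n19⇒n20
[54] read 'b'  n20⇒n21  emit P5@[51:54]
[55] read 'a'  n21⇒n14 (fail-walked)
[56] read 'a'  n14⇒n15
[57] read 'a'  n15⇒n15 (fail-walked)
[58] read 'b'  n15⇒n16
[59] read 'c'  n16⇒n17

Result: [[3,6],[4,6],[5,2],[9,0],[9,6],[11,6],[14,6],[17,5],[22,4],[23,0],[23,6],[29,4],[30,0],[30,6],[31,6],[32,2],[37,4],[38,0],[38,6],[42,3],[43,6],[50,3],[51,6],[54,5]]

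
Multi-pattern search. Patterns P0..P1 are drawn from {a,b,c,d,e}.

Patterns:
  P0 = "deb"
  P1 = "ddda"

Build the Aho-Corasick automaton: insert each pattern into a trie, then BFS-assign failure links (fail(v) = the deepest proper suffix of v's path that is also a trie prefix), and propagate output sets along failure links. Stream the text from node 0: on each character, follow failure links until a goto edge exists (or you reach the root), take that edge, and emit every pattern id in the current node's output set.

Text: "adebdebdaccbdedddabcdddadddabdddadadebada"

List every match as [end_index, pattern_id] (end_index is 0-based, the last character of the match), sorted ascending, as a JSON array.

Build:
Trie (insert patterns):
  0='ε' goto d→1
  1='d' goto d→4 e→2
  2='de' goto b→3
  3='deb' goto ·  [P0 ends]
  4='dd' goto d→5
  5='ddd' goto a→6
  6='ddda' goto ·  [P1 ends]

Failure links (BFS by depth):
  n1('d'): parent n0 fail=0; on 'd' 0 → fail=0;  out ∅∪∅=∅
  n2('de'): parent n1 fail=0; on 'e' 0 → fail=0;  out ∅∪∅=∅
  n4('dd'): parent n1 fail=0; on 'd' 0 → fail=1;  out ∅∪∅=∅
  n3('deb'): parent n2 fail=0; on 'b' 0 → fail=0;  out {0}∪∅={0}
  n5('ddd'): parent n4 fail=1; on 'd' 1 → fail=4;  out ∅∪∅=∅
  n6('ddda'): parent n5 fail=4; on 'a' 4→1→0 → fail=0;  out {1}∪∅={1}

Scan:
pos 0 'a': at 0
pos 1 'd': at 1
pos 2 'e': at 2
pos 3 'b': at 3  emit P0@[1:3]
pos 4 'd': at 1 (via fail)
pos 5 'e': at 2
pos 6 'b': at 3  emit P0@[4:6]
pos 7 'd': at 1 (via fail)
pos 8 'a': at 0 (via fail)
pos 9 'c': at 0
pos 10 'c': at 0
pos 11 'b': at 0
pos 12 'd': at 1
pos 13 'e': at 2
pos 14 'd': at 1 (via fail)
pos 15 'd': at 4
pos 16 'd': at 5
pos 17 'a': at 6  emit P1@[14:17]
pos 18 'b': at 0 (via fail)
pos 19 'c': at 0
pos 20 'd': at 1
pos 21 'd': at 4
pos 22 'd': at 5
pos 23 'a': at 6  emit P1@[20:23]
pos 24 'd': at 1 (via fail)
pos 25 'd': at 4
pos 26 'd': at 5
pos 27 'a': at 6  emit P1@[24:27]
pos 28 'b': at 0 (via fail)
pos 29 'd': at 1
pos 30 'd': at 4
pos 31 'd': at 5
pos 32 'a': at 6  emit P1@[29:32]
pos 33 'd': at 1 (via fail)
pos 34 'a': at 0 (via fail)
pos 35 'd': at 1
pos 36 'e': at 2
pos 37 'b': at 3  emit P0@[35:37]
pos 38 'a': at 0 (via fail)
pos 39 'd': at 1
pos 40 'a': at 0 (via fail)

All matches (sorted): [[3,0],[6,0],[17,1],[23,1],[27,1],[32,1],[37,0]]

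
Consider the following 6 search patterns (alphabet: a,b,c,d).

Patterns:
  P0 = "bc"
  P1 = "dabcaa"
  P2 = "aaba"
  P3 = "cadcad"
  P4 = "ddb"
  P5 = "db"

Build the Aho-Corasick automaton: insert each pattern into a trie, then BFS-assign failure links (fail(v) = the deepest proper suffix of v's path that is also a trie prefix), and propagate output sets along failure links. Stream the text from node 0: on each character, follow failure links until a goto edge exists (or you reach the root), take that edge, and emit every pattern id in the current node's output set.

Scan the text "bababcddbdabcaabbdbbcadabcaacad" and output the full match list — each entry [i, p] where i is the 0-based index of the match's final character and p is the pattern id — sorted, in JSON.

Build:
Trie (insert patterns):
  0='ε' goto a→9 b→1 c→13 d→3
  1='b' goto c→2
  2='bc' goto ·  ←P0
  3='d' goto a→4 b→21 d→19
  4='da' goto b→5
  5='dab' goto c→6
  6='dabc' goto a→7
  7='dabca' goto a→8
  8='dabcaa' goto ·  ←P1
  9='a' goto a→10
  10='aa' goto b→11
  11='aab' goto a→12
  12='aaba' goto ·  ←P2
  13='c' goto a→14
  14='ca' goto d→15
  15='cad' goto c→16
  16='cadc' goto a→17
  17='cadca' goto d→18
  18='cadcad' goto ·  ←P3
  19='dd' goto b→20
  20='ddb' goto ·  ←P4
  21='db' goto ·  ←P5

BFS fail/out derivation:
  fail(1) 'b': from fail(0)=0 chase 'b': 0 ⇒ 0;  out=∅∪out(0)=∅
  fail(3) 'd': from fail(0)=0 chase 'd': 0 ⇒ 0;  out=∅∪out(0)=∅
  fail(9) 'a': from fail(0)=0 chase 'a': 0 ⇒ 0;  out=∅∪out(0)=∅
  fail(13) 'c': from fail(0)=0 chase 'c': 0 ⇒ 0;  out=∅∪out(0)=∅
  fail(2) 'bc': from fail(1)=0 chase 'c': 0 ⇒ 13;  out={0}∪out(13)={0}
  fail(4) 'da': from fail(3)=0 chase 'a': 0 ⇒ 9;  out=∅∪out(9)=∅
  fail(10) 'aa': from fail(9)=0 chase 'a': 0 ⇒ 9;  out=∅∪out(9)=∅
  fail(14) 'ca': from fail(13)=0 chase 'a': 0 ⇒ 9;  out=∅∪out(9)=∅
  fail(19) 'dd': from fail(3)=0 chase 'd': 0 ⇒ 3;  out=∅∪out(3)=∅
  fail(21) 'db': from fail(3)=0 chase 'b': 0 ⇒ 1;  out={5}∪out(1)={5}
  fail(5) 'dab': from fail(4)=9 chase 'b': 9→0 ⇒ 1;  out=∅∪out(1)=∅
  fail(11) 'aab': from fail(10)=9 chase 'b': 9→0 ⇒ 1;  out=∅∪out(1)=∅
  fail(15) 'cad': from fail(14)=9 chase 'd': 9→0 ⇒ 3;  out=∅∪out(3)=∅
  fail(20) 'ddb': from fail(19)=3 chase 'b': 3 ⇒ 21;  out={4}∪out(21)={4,5}
  fail(6) 'dabc': from fail(5)=1 chase 'c': 1 ⇒ 2;  out=∅∪out(2)={0}
  fail(12) 'aaba': from fail(11)=1 chase 'a': 1→0 ⇒ 9;  out={2}∪out(9)={2}
  fail(16) 'cadc': from fail(15)=3 chase 'c': 3→0 ⇒ 13;  out=∅∪out(13)=∅
  fail(7) 'dabca': from fail(6)=2 chase 'a': 2→13 ⇒ 14;  out=∅∪out(14)=∅
  fail(17) 'cadca': from fail(16)=13 chase 'a': 13 ⇒ 14;  out=∅∪out(14)=∅
  fail(8) 'dabcaa': from fail(7)=14 chase 'a': 14→9 ⇒ 10;  out={1}∪out(10)={1}
  fail(18) 'cadcad': from fail(17)=14 chase 'd': 14 ⇒ 15;  out={3}∪out(15)={3}

Text stream:
[0] read 'b'  n0⇒n1
[1] read 'a'  n1⇒n9 (fail-walked)
[2] read 'b'  n9⇒n1 (fail-walked)
[3] read 'a'  n1⇒n9 (fail-walked)
[4] read 'b'  n9⇒n1 (fail-walked)
[5] read 'c'  n1⇒n2  emit P0@[4:5]
[6] read 'd'  n2⇒n3 (fail-walked)
[7] read 'd'  n3⇒n19
[8] read 'b'  n19⇒n20  emit P4@[6:8],P5@[7:8]
[9] read 'd'  n20⇒n3 (fail-walked)
[10] read 'a'  n3⇒n4
[11] read 'b'  n4⇒n5
[12] read 'c'  n5⇒n6  emit P0@[11:12]
[13] read 'a'  n6⇒n7
[14] read 'a'  n7⇒n8  emit P1@[9:14]
[15] read 'b'  n8⇒n11 (fail-walked)
[16] read 'b'  n11⇒n1 (fail-walked)
[17] read 'd'  n1⇒n3 (fail-walked)
[18] read 'b'  n3⇒n21  emit P5@[17:18]
[19] read 'b'  n21⇒n1 (fail-walked)
[20] read 'c'  n1⇒n2  emit P0@[19:20]
[21] read 'a'  n2⇒n14 (fail-walked)
[22] read 'd'  n14⇒n15
[23] read 'a'  n15⇒n4 (fail-walked)
[24] read 'b'  n4⇒n5
[25] read 'c'  n5⇒n6  emit P0@[24:25]
[26] read 'a'  n6⇒n7
[27] read 'a'  n7⇒n8  emit P1@[22:27]
[28] read 'c'  n8⇒n13 (fail-walked)
[29] read 'a'  n13⇒n14
[30] read 'd'  n14⇒n15

Result: [[5,0],[8,4],[8,5],[12,0],[14,1],[18,5],[20,0],[25,0],[27,1]]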